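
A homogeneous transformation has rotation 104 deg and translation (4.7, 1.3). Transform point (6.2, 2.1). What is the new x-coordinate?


x' = cos(theta)*px - sin(theta)*py + tx
= -0.2419*6.2 - 0.9703*2.1 + 4.7
= 1.1625


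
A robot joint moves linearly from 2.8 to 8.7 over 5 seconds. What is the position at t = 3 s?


s = t/T = 3/5 = 0.6
p(t) = p0 + (pf-p0)*s
= 2.8 + (8.7 - 2.8) * 0.6
= 6.34


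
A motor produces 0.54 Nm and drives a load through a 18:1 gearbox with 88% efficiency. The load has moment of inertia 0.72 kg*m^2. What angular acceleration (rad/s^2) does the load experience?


tau_out = tau_motor * N * eta
= 0.54 * 18 * 0.88 = 8.5536 Nm
alpha = tau_out / I = 8.5536 / 0.72
= 11.88 rad/s^2


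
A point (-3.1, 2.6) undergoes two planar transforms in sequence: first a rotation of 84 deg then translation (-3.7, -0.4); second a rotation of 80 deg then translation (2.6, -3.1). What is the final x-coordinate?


After transform 1:
x1 = cos(84)*-3.1 - sin(84)*2.6 + -3.7 = -6.6098
y1 = sin(84)*-3.1 + cos(84)*2.6 + -0.4 = -3.2112
After transform 2:
x2 = cos(80)*-6.6098 - sin(80)*-3.2112 + 2.6
= 4.6147


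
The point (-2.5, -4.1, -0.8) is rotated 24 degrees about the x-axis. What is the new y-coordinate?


Rotation about x-axis: y' = y*cos(theta) - z*sin(theta)
= -4.1 * 0.9135 - -0.8 * 0.4067
= -3.4201


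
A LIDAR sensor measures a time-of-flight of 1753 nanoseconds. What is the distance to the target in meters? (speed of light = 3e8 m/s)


tof = 1753 ns = 1.753e-06 s
dist = c * tof / 2
= 3e8 * 1.753e-06 / 2
= 262.95 m


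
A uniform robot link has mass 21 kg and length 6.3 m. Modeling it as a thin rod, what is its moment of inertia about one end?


I = (1/3) * m * L^2
= (1/3) * 21 * 6.3^2
= 0.333333 * 21 * 39.69
= 277.83 kg*m^2


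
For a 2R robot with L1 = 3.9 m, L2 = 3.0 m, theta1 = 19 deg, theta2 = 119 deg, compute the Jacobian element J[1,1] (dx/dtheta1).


J[1,1] = -L1*sin(t1) - L2*sin(t1+t2)
= -3.9*sin(19) - 3.0*sin(138)
= -3.2771


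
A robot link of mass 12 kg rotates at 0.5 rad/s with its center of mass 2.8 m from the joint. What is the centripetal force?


F = m * omega^2 * r
= 12 * 0.5^2 * 2.8
= 12 * 0.25 * 2.8
= 8.4 N


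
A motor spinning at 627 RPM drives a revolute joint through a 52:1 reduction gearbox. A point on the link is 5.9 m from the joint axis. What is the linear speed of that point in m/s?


omega_motor = 627 * 2*pi/60 = 65.6593 rad/s
omega_joint = omega_motor / 52 = 1.2627 rad/s
v = omega_joint * r = 1.2627 * 5.9
= 7.4498 m/s


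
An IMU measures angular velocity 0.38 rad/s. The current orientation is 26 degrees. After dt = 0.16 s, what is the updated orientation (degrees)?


delta_theta = w * dt = 0.38 * 0.16 = 0.0608 rad
= 3.4836 deg
theta_new = 26 + 3.4836 = 29.4836 deg


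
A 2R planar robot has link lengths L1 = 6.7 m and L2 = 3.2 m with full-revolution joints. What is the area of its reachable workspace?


r_max = L1 + L2 = 9.9 m
r_min = |L1 - L2| = 3.5 m
Area = pi*(r_max^2 - r_min^2)
= pi*(98.01 - 12.25)
= pi * 85.76
= 269.423 m^2


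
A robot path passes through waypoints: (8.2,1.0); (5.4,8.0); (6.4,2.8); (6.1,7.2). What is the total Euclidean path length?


Segment lengths:
  seg1 = sqrt((-2.8)^2 + (7.0)^2) = 7.5392
  seg2 = sqrt((1.0)^2 + (-5.2)^2) = 5.2953
  seg3 = sqrt((-0.3)^2 + (4.4)^2) = 4.4102
Total = 17.2447


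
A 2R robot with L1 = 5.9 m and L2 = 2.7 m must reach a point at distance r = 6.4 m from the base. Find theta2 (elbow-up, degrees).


cos(theta2) = (r^2 - L1^2 - L2^2) / (2*L1*L2)
cos(theta2) = (40.96 - 34.81 - 7.29) / 31.86
cos(theta2) = -0.035782
theta2 = 92.0506 degrees


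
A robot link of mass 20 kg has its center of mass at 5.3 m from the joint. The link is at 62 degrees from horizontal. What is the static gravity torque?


tau = m*g*L*cos(angle)
= 20 * 9.81 * 5.3 * cos(62 deg)
= 20 * 9.81 * 5.3 * 0.4695
= 488.1847 Nm


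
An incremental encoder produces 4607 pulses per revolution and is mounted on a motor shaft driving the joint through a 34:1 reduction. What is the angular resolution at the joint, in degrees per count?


counts per rev = 4607
effective counts at joint = 4607 * 34 = 156638
resolution = 360 / 156638
= 0.0023 deg/count


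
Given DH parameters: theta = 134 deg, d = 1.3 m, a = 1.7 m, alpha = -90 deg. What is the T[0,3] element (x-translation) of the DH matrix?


T[0,3] = a * cos(theta)
= 1.7 * cos(134 deg)
= 1.7 * -0.6947
= -1.1809


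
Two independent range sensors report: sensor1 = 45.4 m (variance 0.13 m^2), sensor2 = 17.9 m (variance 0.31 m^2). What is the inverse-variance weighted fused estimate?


w1 = (1/var1) / (1/var1 + 1/var2)
   = 7.6923 / (7.6923 + 3.2258) = 0.7045
w2 = 1 - w1 = 0.2955
fused = w1*s1 + w2*s2 = 31.9864 + 5.2886
= 37.275 m


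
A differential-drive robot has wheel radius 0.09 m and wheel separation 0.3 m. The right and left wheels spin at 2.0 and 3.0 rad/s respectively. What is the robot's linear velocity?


vR = r*wR = 0.09*2.0 = 0.18 m/s
vL = r*wL = 0.09*3.0 = 0.27 m/s
v = (vR+vL)/2 = 0.225 m/s
omega = (vR-vL)/L = -0.3 rad/s
linear velocity = 0.225 m/s


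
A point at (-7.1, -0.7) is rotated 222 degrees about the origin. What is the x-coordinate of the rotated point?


x' = x*cos(theta) - y*sin(theta)
cos(222 deg) = -0.7431, sin(222 deg) = -0.6691
x' = -7.1 * -0.7431 - -0.7 * -0.6691
= 5.2763 - 0.4684
= 4.8079


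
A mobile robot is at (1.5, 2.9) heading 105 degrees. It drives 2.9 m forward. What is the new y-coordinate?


y_new = y0 + d*sin(theta)
= 2.9 + 2.9*sin(105)
= 2.9 + 2.8012
= 5.7012


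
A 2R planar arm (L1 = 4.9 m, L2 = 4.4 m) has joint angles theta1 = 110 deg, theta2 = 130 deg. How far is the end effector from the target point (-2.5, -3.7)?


End effector via forward kinematics:
x = L1*cos(t1) + L2*cos(t1+t2) = -3.8759
y = L1*sin(t1) + L2*sin(t1+t2) = 0.794
Distance to target:
d = sqrt((-2.5 - -3.8759)^2 + (-3.7 - 0.794)^2)
= sqrt(1.8931 + 20.1959)
= 4.6999 m


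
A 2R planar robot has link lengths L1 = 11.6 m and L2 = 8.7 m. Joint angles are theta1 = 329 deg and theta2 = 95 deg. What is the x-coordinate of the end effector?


Convert angles to radians: theta1 = 5.7421, theta2 = 1.6581
x = L1*cos(theta1) + L2*cos(theta1+theta2)
x = 9.9431 + 3.8138
x = 13.757


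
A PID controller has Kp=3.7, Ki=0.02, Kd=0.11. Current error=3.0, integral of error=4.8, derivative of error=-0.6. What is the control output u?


u = Kp*e + Ki*int(e) + Kd*de/dt
= 3.7*3.0 + 0.02*4.8 + 0.11*(-0.6)
= 11.1 + 0.096 + -0.066
= 11.13


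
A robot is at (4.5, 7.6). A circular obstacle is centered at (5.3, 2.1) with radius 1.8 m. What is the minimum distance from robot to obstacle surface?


center_dist = sqrt((4.5-5.3)^2 + (7.6-2.1)^2)
= sqrt(0.64 + 30.25)
= 5.5579
min_dist = center_dist - radius = 5.5579 - 1.8 = 3.7579 m


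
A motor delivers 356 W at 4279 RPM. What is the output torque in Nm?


omega = 4279 * 2*pi/60 = 448.0958 rad/s
tau = P / omega = 356 / 448.0958
= 0.7945 Nm


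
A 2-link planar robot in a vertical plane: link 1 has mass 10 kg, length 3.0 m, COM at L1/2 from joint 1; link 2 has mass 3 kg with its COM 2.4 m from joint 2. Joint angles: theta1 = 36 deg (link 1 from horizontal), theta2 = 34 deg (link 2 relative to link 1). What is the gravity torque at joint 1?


Horizontal distance from joint 1 to link-1 COM:
  x_c1 = (L1/2)*cos(t1) = 1.5 * 0.809 = 1.2135 m
Horizontal distance from joint 1 to link-2 COM:
  x_c2 = L1*cos(t1) + Lc2*cos(t1+t2)
       = 3.0*0.809 + 2.4*0.342 = 3.2479 m
tau1 = m1*g*x_c1 + m2*g*x_c2
     = 10*9.81*1.2135 + 3*9.81*3.2479
     = 119.0469 + 95.5857
     = 214.6325 Nm


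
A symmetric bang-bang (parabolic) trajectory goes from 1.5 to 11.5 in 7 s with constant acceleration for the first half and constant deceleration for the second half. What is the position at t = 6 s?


Symmetric rest-to-rest: each phase covers (pf-p0)/2 in time T/2. 0.5*a*(T/2)^2 = (pf-p0)/2 => a = 4*(pf-p0)/T^2
a = 4*(11.5-1.5)/7^2 = 0.8163
t = 6 is in the deceleration phase (t > T/2).
p = pf - 0.5*a*(T-t)^2 = 11.5 - 0.5*0.8163*1^2
= 11.0918


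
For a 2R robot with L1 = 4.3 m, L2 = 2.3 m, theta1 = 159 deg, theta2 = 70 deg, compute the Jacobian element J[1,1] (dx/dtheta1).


J[1,1] = -L1*sin(t1) - L2*sin(t1+t2)
= -4.3*sin(159) - 2.3*sin(229)
= 0.1948


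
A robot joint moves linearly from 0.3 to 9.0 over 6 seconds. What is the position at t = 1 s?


s = t/T = 1/6 = 0.1667
p(t) = p0 + (pf-p0)*s
= 0.3 + (9.0 - 0.3) * 0.1667
= 1.75


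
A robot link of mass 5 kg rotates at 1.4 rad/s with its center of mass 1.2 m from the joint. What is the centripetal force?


F = m * omega^2 * r
= 5 * 1.4^2 * 1.2
= 5 * 1.96 * 1.2
= 11.76 N


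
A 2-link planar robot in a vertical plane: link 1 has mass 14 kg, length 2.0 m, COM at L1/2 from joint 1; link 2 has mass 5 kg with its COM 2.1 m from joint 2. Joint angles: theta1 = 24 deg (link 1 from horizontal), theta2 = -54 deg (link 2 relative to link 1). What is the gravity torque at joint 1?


Horizontal distance from joint 1 to link-1 COM:
  x_c1 = (L1/2)*cos(t1) = 1.0 * 0.9135 = 0.9135 m
Horizontal distance from joint 1 to link-2 COM:
  x_c2 = L1*cos(t1) + Lc2*cos(t1+t2)
       = 2.0*0.9135 + 2.1*0.866 = 3.6457 m
tau1 = m1*g*x_c1 + m2*g*x_c2
     = 14*9.81*0.9135 + 5*9.81*3.6457
     = 125.4663 + 178.8238
     = 304.2901 Nm


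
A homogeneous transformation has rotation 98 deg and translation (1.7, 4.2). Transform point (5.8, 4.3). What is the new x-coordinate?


x' = cos(theta)*px - sin(theta)*py + tx
= -0.1392*5.8 - 0.9903*4.3 + 1.7
= -3.3654


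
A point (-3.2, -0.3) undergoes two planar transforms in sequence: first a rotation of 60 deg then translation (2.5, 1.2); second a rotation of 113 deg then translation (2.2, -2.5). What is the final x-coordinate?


After transform 1:
x1 = cos(60)*-3.2 - sin(60)*-0.3 + 2.5 = 1.1598
y1 = sin(60)*-3.2 + cos(60)*-0.3 + 1.2 = -1.7213
After transform 2:
x2 = cos(113)*1.1598 - sin(113)*-1.7213 + 2.2
= 3.3313


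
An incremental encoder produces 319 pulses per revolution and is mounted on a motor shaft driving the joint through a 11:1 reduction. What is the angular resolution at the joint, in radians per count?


counts per rev = 319
effective counts at joint = 319 * 11 = 3509
resolution = 2*pi / 3509
= 0.0018 rad/count


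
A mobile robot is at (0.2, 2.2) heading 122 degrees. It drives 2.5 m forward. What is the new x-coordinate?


x_new = x0 + d*cos(theta)
= 0.2 + 2.5*cos(122)
= 0.2 + -1.3248
= -1.1248


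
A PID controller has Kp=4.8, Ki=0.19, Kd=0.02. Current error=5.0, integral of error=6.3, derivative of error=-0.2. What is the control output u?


u = Kp*e + Ki*int(e) + Kd*de/dt
= 4.8*5.0 + 0.19*6.3 + 0.02*(-0.2)
= 24.0 + 1.197 + -0.004
= 25.193


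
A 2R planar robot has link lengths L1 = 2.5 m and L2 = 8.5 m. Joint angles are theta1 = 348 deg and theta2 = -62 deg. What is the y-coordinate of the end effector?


Convert angles to radians: theta1 = 6.0737, theta2 = -1.0821
y = L1*sin(theta1) + L2*sin(theta1+theta2)
y = -0.5198 + -8.1707
y = -8.6905


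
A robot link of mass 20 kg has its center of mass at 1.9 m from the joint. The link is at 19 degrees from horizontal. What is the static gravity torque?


tau = m*g*L*cos(angle)
= 20 * 9.81 * 1.9 * cos(19 deg)
= 20 * 9.81 * 1.9 * 0.9455
= 352.4704 Nm


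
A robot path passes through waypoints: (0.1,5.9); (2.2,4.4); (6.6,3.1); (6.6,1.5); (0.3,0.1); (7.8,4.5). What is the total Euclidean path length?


Segment lengths:
  seg1 = sqrt((2.1)^2 + (-1.5)^2) = 2.5807
  seg2 = sqrt((4.4)^2 + (-1.3)^2) = 4.588
  seg3 = sqrt((0.0)^2 + (-1.6)^2) = 1.6
  seg4 = sqrt((-6.3)^2 + (-1.4)^2) = 6.4537
  seg5 = sqrt((7.5)^2 + (4.4)^2) = 8.6954
Total = 23.9178


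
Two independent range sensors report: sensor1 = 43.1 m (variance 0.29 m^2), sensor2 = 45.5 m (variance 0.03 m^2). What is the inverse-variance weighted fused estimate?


w1 = (1/var1) / (1/var1 + 1/var2)
   = 3.4483 / (3.4483 + 33.3333) = 0.0938
w2 = 1 - w1 = 0.9062
fused = w1*s1 + w2*s2 = 4.0406 + 41.2344
= 45.275 m


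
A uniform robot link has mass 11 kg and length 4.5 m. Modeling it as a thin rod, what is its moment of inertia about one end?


I = (1/3) * m * L^2
= (1/3) * 11 * 4.5^2
= 0.333333 * 11 * 20.25
= 74.25 kg*m^2


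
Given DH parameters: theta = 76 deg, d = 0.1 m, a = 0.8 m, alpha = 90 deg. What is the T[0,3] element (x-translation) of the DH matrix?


T[0,3] = a * cos(theta)
= 0.8 * cos(76 deg)
= 0.8 * 0.2419
= 0.1935


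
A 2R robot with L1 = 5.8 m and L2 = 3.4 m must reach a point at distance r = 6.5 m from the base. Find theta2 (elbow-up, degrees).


cos(theta2) = (r^2 - L1^2 - L2^2) / (2*L1*L2)
cos(theta2) = (42.25 - 33.64 - 11.56) / 39.44
cos(theta2) = -0.074797
theta2 = 94.2896 degrees


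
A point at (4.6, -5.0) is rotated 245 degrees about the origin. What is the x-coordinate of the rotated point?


x' = x*cos(theta) - y*sin(theta)
cos(245 deg) = -0.4226, sin(245 deg) = -0.9063
x' = 4.6 * -0.4226 - -5.0 * -0.9063
= -1.944 - 4.5315
= -6.4756


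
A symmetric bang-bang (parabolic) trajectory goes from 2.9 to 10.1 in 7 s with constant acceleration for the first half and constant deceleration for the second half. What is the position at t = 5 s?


Symmetric rest-to-rest: each phase covers (pf-p0)/2 in time T/2. 0.5*a*(T/2)^2 = (pf-p0)/2 => a = 4*(pf-p0)/T^2
a = 4*(10.1-2.9)/7^2 = 0.5878
t = 5 is in the deceleration phase (t > T/2).
p = pf - 0.5*a*(T-t)^2 = 10.1 - 0.5*0.5878*2^2
= 8.9245


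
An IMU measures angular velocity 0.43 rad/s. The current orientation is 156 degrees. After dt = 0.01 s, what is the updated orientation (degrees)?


delta_theta = w * dt = 0.43 * 0.01 = 0.0043 rad
= 0.2464 deg
theta_new = 156 + 0.2464 = 156.2464 deg


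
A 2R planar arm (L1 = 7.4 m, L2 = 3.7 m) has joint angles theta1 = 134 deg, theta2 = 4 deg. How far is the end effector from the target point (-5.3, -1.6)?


End effector via forward kinematics:
x = L1*cos(t1) + L2*cos(t1+t2) = -7.8901
y = L1*sin(t1) + L2*sin(t1+t2) = 7.7989
Distance to target:
d = sqrt((-5.3 - -7.8901)^2 + (-1.6 - 7.7989)^2)
= sqrt(6.7087 + 88.3393)
= 9.7493 m


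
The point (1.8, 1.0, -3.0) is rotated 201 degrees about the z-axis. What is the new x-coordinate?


Rotation about z-axis: x' = x*cos(theta) - y*sin(theta)
= 1.8 * -0.9336 - 1.0 * -0.3584
= -1.3221


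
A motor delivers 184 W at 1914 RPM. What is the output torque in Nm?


omega = 1914 * 2*pi/60 = 200.4336 rad/s
tau = P / omega = 184 / 200.4336
= 0.918 Nm


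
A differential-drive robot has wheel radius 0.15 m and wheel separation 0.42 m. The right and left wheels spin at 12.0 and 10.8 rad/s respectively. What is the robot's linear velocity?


vR = r*wR = 0.15*12.0 = 1.8 m/s
vL = r*wL = 0.15*10.8 = 1.62 m/s
v = (vR+vL)/2 = 1.71 m/s
omega = (vR-vL)/L = 0.4286 rad/s
linear velocity = 1.71 m/s


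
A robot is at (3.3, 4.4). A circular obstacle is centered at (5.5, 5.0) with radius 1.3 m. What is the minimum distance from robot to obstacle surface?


center_dist = sqrt((3.3-5.5)^2 + (4.4-5.0)^2)
= sqrt(4.84 + 0.36)
= 2.2804
min_dist = center_dist - radius = 2.2804 - 1.3 = 0.9804 m


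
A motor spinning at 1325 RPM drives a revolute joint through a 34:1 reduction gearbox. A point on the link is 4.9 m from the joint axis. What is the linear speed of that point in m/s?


omega_motor = 1325 * 2*pi/60 = 138.7537 rad/s
omega_joint = omega_motor / 34 = 4.081 rad/s
v = omega_joint * r = 4.081 * 4.9
= 19.9969 m/s


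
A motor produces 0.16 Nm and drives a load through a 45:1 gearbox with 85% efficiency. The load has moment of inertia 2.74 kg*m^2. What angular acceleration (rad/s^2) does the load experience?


tau_out = tau_motor * N * eta
= 0.16 * 45 * 0.85 = 6.12 Nm
alpha = tau_out / I = 6.12 / 2.74
= 2.2336 rad/s^2


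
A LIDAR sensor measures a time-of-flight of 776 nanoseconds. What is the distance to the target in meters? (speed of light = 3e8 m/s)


tof = 776 ns = 7.76e-07 s
dist = c * tof / 2
= 3e8 * 7.76e-07 / 2
= 116.4 m


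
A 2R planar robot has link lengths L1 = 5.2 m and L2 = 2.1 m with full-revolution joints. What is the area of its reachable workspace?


r_max = L1 + L2 = 7.3 m
r_min = |L1 - L2| = 3.1 m
Area = pi*(r_max^2 - r_min^2)
= pi*(53.29 - 9.61)
= pi * 43.68
= 137.2248 m^2


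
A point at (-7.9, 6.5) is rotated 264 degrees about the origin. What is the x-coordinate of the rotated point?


x' = x*cos(theta) - y*sin(theta)
cos(264 deg) = -0.1045, sin(264 deg) = -0.9945
x' = -7.9 * -0.1045 - 6.5 * -0.9945
= 0.8258 - -6.4644
= 7.2902


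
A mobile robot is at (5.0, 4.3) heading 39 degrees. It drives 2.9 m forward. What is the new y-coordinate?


y_new = y0 + d*sin(theta)
= 4.3 + 2.9*sin(39)
= 4.3 + 1.825
= 6.125


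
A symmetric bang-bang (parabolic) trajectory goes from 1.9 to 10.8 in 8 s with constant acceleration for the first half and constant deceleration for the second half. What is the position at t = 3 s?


Symmetric rest-to-rest: each phase covers (pf-p0)/2 in time T/2. 0.5*a*(T/2)^2 = (pf-p0)/2 => a = 4*(pf-p0)/T^2
a = 4*(10.8-1.9)/8^2 = 0.5563
t = 3 is in the acceleration phase (t <= T/2).
p = p0 + 0.5*a*t^2 = 1.9 + 0.5*0.5563*3^2
= 4.4031


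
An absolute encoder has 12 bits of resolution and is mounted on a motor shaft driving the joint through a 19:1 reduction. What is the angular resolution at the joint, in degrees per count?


counts = 2^12 = 4096
effective counts at joint = 4096 * 19 = 77824
resolution = 360 / 77824
= 0.0046 deg/count


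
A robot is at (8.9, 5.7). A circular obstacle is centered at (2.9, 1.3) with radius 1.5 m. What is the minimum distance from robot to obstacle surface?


center_dist = sqrt((8.9-2.9)^2 + (5.7-1.3)^2)
= sqrt(36.0 + 19.36)
= 7.4404
min_dist = center_dist - radius = 7.4404 - 1.5 = 5.9404 m


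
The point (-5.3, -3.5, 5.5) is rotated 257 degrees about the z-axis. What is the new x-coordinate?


Rotation about z-axis: x' = x*cos(theta) - y*sin(theta)
= -5.3 * -0.225 - -3.5 * -0.9744
= -2.2181


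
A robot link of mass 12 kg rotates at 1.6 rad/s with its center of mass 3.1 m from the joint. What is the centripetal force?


F = m * omega^2 * r
= 12 * 1.6^2 * 3.1
= 12 * 2.56 * 3.1
= 95.232 N


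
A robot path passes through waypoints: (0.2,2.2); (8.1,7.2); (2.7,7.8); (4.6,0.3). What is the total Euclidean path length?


Segment lengths:
  seg1 = sqrt((7.9)^2 + (5.0)^2) = 9.3493
  seg2 = sqrt((-5.4)^2 + (0.6)^2) = 5.4332
  seg3 = sqrt((1.9)^2 + (-7.5)^2) = 7.7369
Total = 22.5195


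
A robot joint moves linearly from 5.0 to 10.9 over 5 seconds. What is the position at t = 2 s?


s = t/T = 2/5 = 0.4
p(t) = p0 + (pf-p0)*s
= 5.0 + (10.9 - 5.0) * 0.4
= 7.36


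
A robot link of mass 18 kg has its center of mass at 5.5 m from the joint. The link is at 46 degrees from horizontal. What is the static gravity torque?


tau = m*g*L*cos(angle)
= 18 * 9.81 * 5.5 * cos(46 deg)
= 18 * 9.81 * 5.5 * 0.6947
= 674.6453 Nm


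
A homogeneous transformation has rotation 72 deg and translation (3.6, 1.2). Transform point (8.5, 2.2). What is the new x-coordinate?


x' = cos(theta)*px - sin(theta)*py + tx
= 0.309*8.5 - 0.9511*2.2 + 3.6
= 4.1343


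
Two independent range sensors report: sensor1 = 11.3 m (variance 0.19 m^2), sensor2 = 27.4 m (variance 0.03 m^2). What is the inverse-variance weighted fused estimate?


w1 = (1/var1) / (1/var1 + 1/var2)
   = 5.2632 / (5.2632 + 33.3333) = 0.1364
w2 = 1 - w1 = 0.8636
fused = w1*s1 + w2*s2 = 1.5409 + 23.6636
= 25.2045 m


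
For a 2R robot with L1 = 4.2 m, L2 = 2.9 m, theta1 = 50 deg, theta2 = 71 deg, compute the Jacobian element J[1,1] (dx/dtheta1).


J[1,1] = -L1*sin(t1) - L2*sin(t1+t2)
= -4.2*sin(50) - 2.9*sin(121)
= -5.7032


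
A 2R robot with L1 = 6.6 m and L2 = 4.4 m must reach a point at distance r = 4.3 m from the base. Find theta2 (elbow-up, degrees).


cos(theta2) = (r^2 - L1^2 - L2^2) / (2*L1*L2)
cos(theta2) = (18.49 - 43.56 - 19.36) / 58.08
cos(theta2) = -0.764979
theta2 = 139.9052 degrees


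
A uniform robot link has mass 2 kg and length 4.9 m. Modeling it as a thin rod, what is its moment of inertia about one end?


I = (1/3) * m * L^2
= (1/3) * 2 * 4.9^2
= 0.333333 * 2 * 24.01
= 16.0067 kg*m^2


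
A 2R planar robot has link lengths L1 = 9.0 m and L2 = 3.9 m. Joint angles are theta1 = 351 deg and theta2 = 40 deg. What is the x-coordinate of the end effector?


Convert angles to radians: theta1 = 6.1261, theta2 = 0.6981
x = L1*cos(theta1) + L2*cos(theta1+theta2)
x = 8.8892 + 3.343
x = 12.2321


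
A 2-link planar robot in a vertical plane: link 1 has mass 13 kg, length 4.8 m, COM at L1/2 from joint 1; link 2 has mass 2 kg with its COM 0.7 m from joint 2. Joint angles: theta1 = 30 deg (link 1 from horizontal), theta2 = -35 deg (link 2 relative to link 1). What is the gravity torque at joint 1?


Horizontal distance from joint 1 to link-1 COM:
  x_c1 = (L1/2)*cos(t1) = 2.4 * 0.866 = 2.0785 m
Horizontal distance from joint 1 to link-2 COM:
  x_c2 = L1*cos(t1) + Lc2*cos(t1+t2)
       = 4.8*0.866 + 0.7*0.9962 = 4.8543 m
tau1 = m1*g*x_c1 + m2*g*x_c2
     = 13*9.81*2.0785 + 2*9.81*4.8543
     = 265.0661 + 95.2405
     = 360.3067 Nm


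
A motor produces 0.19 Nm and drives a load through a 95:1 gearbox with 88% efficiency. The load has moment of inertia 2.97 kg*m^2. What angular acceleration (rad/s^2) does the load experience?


tau_out = tau_motor * N * eta
= 0.19 * 95 * 0.88 = 15.884 Nm
alpha = tau_out / I = 15.884 / 2.97
= 5.3481 rad/s^2


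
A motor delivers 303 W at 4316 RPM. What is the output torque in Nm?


omega = 4316 * 2*pi/60 = 451.9705 rad/s
tau = P / omega = 303 / 451.9705
= 0.6704 Nm


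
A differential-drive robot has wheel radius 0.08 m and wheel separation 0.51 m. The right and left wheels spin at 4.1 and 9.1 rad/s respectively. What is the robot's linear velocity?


vR = r*wR = 0.08*4.1 = 0.328 m/s
vL = r*wL = 0.08*9.1 = 0.728 m/s
v = (vR+vL)/2 = 0.528 m/s
omega = (vR-vL)/L = -0.7843 rad/s
linear velocity = 0.528 m/s


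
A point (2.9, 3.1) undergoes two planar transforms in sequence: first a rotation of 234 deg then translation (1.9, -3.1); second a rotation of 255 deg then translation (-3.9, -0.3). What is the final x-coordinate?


After transform 1:
x1 = cos(234)*2.9 - sin(234)*3.1 + 1.9 = 2.7034
y1 = sin(234)*2.9 + cos(234)*3.1 + -3.1 = -7.2683
After transform 2:
x2 = cos(255)*2.7034 - sin(255)*-7.2683 + -3.9
= -11.6203


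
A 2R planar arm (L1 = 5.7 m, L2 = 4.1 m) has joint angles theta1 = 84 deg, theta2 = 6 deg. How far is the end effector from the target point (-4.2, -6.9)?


End effector via forward kinematics:
x = L1*cos(t1) + L2*cos(t1+t2) = 0.5958
y = L1*sin(t1) + L2*sin(t1+t2) = 9.7688
Distance to target:
d = sqrt((-4.2 - 0.5958)^2 + (-6.9 - 9.7688)^2)
= sqrt(22.9998 + 277.8481)
= 17.345 m


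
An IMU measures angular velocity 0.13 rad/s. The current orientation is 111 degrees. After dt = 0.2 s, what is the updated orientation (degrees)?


delta_theta = w * dt = 0.13 * 0.2 = 0.026 rad
= 1.4897 deg
theta_new = 111 + 1.4897 = 112.4897 deg


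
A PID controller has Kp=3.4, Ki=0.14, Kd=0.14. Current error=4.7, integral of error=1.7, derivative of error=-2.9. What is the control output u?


u = Kp*e + Ki*int(e) + Kd*de/dt
= 3.4*4.7 + 0.14*1.7 + 0.14*(-2.9)
= 15.98 + 0.238 + -0.406
= 15.812


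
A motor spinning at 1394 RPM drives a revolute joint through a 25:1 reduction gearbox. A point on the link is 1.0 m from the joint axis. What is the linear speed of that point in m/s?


omega_motor = 1394 * 2*pi/60 = 145.9793 rad/s
omega_joint = omega_motor / 25 = 5.8392 rad/s
v = omega_joint * r = 5.8392 * 1.0
= 5.8392 m/s


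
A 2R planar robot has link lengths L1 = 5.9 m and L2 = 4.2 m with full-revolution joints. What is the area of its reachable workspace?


r_max = L1 + L2 = 10.1 m
r_min = |L1 - L2| = 1.7 m
Area = pi*(r_max^2 - r_min^2)
= pi*(102.01 - 2.89)
= pi * 99.12
= 311.3947 m^2


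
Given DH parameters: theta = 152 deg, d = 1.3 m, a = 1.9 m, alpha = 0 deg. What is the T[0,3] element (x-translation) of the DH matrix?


T[0,3] = a * cos(theta)
= 1.9 * cos(152 deg)
= 1.9 * -0.8829
= -1.6776


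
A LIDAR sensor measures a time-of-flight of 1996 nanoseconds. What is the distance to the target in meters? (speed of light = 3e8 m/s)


tof = 1996 ns = 1.996e-06 s
dist = c * tof / 2
= 3e8 * 1.996e-06 / 2
= 299.4 m


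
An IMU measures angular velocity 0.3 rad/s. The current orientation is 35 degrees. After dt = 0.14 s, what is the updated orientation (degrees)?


delta_theta = w * dt = 0.3 * 0.14 = 0.042 rad
= 2.4064 deg
theta_new = 35 + 2.4064 = 37.4064 deg


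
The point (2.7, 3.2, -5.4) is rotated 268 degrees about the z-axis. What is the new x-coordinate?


Rotation about z-axis: x' = x*cos(theta) - y*sin(theta)
= 2.7 * -0.0349 - 3.2 * -0.9994
= 3.1038


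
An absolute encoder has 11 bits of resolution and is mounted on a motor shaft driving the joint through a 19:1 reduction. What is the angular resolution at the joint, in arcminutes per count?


counts = 2^11 = 2048
effective counts at joint = 2048 * 19 = 38912
resolution = 360*60 / 38912
= 0.5551 arcmin/count


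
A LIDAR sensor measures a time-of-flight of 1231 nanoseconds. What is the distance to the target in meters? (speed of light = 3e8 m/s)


tof = 1231 ns = 1.231e-06 s
dist = c * tof / 2
= 3e8 * 1.231e-06 / 2
= 184.65 m


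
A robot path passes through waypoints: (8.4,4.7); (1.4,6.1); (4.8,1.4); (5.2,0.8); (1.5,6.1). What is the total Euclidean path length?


Segment lengths:
  seg1 = sqrt((-7.0)^2 + (1.4)^2) = 7.1386
  seg2 = sqrt((3.4)^2 + (-4.7)^2) = 5.8009
  seg3 = sqrt((0.4)^2 + (-0.6)^2) = 0.7211
  seg4 = sqrt((-3.7)^2 + (5.3)^2) = 6.4637
Total = 20.1243


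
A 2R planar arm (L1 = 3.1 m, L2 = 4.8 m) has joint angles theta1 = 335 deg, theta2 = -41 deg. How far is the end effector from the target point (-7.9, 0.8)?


End effector via forward kinematics:
x = L1*cos(t1) + L2*cos(t1+t2) = 4.7619
y = L1*sin(t1) + L2*sin(t1+t2) = -5.6951
Distance to target:
d = sqrt((-7.9 - 4.7619)^2 + (0.8 - -5.6951)^2)
= sqrt(160.3235 + 42.1868)
= 14.2306 m


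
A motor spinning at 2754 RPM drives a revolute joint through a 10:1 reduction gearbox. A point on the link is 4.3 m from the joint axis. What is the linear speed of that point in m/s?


omega_motor = 2754 * 2*pi/60 = 288.3982 rad/s
omega_joint = omega_motor / 10 = 28.8398 rad/s
v = omega_joint * r = 28.8398 * 4.3
= 124.0112 m/s


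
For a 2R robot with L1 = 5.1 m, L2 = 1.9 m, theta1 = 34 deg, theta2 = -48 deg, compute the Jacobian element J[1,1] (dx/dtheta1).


J[1,1] = -L1*sin(t1) - L2*sin(t1+t2)
= -5.1*sin(34) - 1.9*sin(-14)
= -2.3922


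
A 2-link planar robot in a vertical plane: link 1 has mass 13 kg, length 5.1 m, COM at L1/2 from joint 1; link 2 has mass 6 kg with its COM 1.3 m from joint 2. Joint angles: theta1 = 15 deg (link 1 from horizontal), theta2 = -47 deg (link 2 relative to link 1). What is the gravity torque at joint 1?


Horizontal distance from joint 1 to link-1 COM:
  x_c1 = (L1/2)*cos(t1) = 2.55 * 0.9659 = 2.4631 m
Horizontal distance from joint 1 to link-2 COM:
  x_c2 = L1*cos(t1) + Lc2*cos(t1+t2)
       = 5.1*0.9659 + 1.3*0.848 = 6.0287 m
tau1 = m1*g*x_c1 + m2*g*x_c2
     = 13*9.81*2.4631 + 6*9.81*6.0287
     = 314.1205 + 354.8484
     = 668.9689 Nm


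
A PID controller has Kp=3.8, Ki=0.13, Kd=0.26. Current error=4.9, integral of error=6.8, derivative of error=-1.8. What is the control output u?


u = Kp*e + Ki*int(e) + Kd*de/dt
= 3.8*4.9 + 0.13*6.8 + 0.26*(-1.8)
= 18.62 + 0.884 + -0.468
= 19.036


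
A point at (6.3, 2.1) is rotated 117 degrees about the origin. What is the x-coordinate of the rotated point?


x' = x*cos(theta) - y*sin(theta)
cos(117 deg) = -0.454, sin(117 deg) = 0.891
x' = 6.3 * -0.454 - 2.1 * 0.891
= -2.8601 - 1.8711
= -4.7313


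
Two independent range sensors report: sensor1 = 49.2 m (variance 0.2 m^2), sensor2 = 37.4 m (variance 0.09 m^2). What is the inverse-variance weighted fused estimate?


w1 = (1/var1) / (1/var1 + 1/var2)
   = 5.0 / (5.0 + 11.1111) = 0.3103
w2 = 1 - w1 = 0.6897
fused = w1*s1 + w2*s2 = 15.269 + 25.7931
= 41.0621 m


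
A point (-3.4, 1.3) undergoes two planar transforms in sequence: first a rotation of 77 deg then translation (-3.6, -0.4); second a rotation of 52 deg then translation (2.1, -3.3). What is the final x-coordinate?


After transform 1:
x1 = cos(77)*-3.4 - sin(77)*1.3 + -3.6 = -5.6315
y1 = sin(77)*-3.4 + cos(77)*1.3 + -0.4 = -3.4204
After transform 2:
x2 = cos(52)*-5.6315 - sin(52)*-3.4204 + 2.1
= 1.3282


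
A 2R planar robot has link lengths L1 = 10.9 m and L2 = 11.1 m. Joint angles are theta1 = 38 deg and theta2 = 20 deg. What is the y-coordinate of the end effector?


Convert angles to radians: theta1 = 0.6632, theta2 = 0.3491
y = L1*sin(theta1) + L2*sin(theta1+theta2)
y = 6.7107 + 9.4133
y = 16.124


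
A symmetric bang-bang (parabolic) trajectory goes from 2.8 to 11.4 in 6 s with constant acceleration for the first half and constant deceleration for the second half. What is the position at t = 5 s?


Symmetric rest-to-rest: each phase covers (pf-p0)/2 in time T/2. 0.5*a*(T/2)^2 = (pf-p0)/2 => a = 4*(pf-p0)/T^2
a = 4*(11.4-2.8)/6^2 = 0.9556
t = 5 is in the deceleration phase (t > T/2).
p = pf - 0.5*a*(T-t)^2 = 11.4 - 0.5*0.9556*1^2
= 10.9222


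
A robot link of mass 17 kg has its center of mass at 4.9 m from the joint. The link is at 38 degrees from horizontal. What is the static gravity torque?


tau = m*g*L*cos(angle)
= 17 * 9.81 * 4.9 * cos(38 deg)
= 17 * 9.81 * 4.9 * 0.788
= 643.9411 Nm


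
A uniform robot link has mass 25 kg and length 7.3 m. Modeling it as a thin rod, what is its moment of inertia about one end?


I = (1/3) * m * L^2
= (1/3) * 25 * 7.3^2
= 0.333333 * 25 * 53.29
= 444.0833 kg*m^2


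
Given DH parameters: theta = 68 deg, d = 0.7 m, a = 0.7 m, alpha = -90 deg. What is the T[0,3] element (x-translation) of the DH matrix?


T[0,3] = a * cos(theta)
= 0.7 * cos(68 deg)
= 0.7 * 0.3746
= 0.2622


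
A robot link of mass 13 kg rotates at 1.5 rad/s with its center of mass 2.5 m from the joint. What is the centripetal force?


F = m * omega^2 * r
= 13 * 1.5^2 * 2.5
= 13 * 2.25 * 2.5
= 73.125 N


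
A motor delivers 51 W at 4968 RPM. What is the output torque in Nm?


omega = 4968 * 2*pi/60 = 520.2477 rad/s
tau = P / omega = 51 / 520.2477
= 0.098 Nm


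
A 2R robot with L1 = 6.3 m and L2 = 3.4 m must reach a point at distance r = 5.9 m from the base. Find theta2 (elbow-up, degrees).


cos(theta2) = (r^2 - L1^2 - L2^2) / (2*L1*L2)
cos(theta2) = (34.81 - 39.69 - 11.56) / 42.84
cos(theta2) = -0.383754
theta2 = 112.5664 degrees


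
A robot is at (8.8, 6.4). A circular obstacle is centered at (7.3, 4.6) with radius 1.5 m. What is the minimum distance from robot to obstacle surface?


center_dist = sqrt((8.8-7.3)^2 + (6.4-4.6)^2)
= sqrt(2.25 + 3.24)
= 2.3431
min_dist = center_dist - radius = 2.3431 - 1.5 = 0.8431 m


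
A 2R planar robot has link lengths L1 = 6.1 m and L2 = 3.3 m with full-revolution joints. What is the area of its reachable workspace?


r_max = L1 + L2 = 9.4 m
r_min = |L1 - L2| = 2.8 m
Area = pi*(r_max^2 - r_min^2)
= pi*(88.36 - 7.84)
= pi * 80.52
= 252.961 m^2


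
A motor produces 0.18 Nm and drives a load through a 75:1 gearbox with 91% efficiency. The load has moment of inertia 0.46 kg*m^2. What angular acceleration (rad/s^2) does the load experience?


tau_out = tau_motor * N * eta
= 0.18 * 75 * 0.91 = 12.285 Nm
alpha = tau_out / I = 12.285 / 0.46
= 26.7065 rad/s^2


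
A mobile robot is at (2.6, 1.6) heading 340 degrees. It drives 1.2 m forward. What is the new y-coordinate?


y_new = y0 + d*sin(theta)
= 1.6 + 1.2*sin(340)
= 1.6 + -0.4104
= 1.1896


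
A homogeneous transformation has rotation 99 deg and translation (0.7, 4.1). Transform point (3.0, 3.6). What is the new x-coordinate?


x' = cos(theta)*px - sin(theta)*py + tx
= -0.1564*3.0 - 0.9877*3.6 + 0.7
= -3.325


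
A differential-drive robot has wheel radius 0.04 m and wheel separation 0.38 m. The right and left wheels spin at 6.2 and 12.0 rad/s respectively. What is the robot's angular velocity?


vR = r*wR = 0.04*6.2 = 0.248 m/s
vL = r*wL = 0.04*12.0 = 0.48 m/s
v = (vR+vL)/2 = 0.364 m/s
omega = (vR-vL)/L = -0.6105 rad/s
angular velocity = -0.6105 rad/s


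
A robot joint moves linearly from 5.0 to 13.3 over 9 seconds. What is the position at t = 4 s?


s = t/T = 4/9 = 0.4444
p(t) = p0 + (pf-p0)*s
= 5.0 + (13.3 - 5.0) * 0.4444
= 8.6889


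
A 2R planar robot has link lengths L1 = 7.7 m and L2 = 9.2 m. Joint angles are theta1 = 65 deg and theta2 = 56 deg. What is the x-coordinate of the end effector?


Convert angles to radians: theta1 = 1.1345, theta2 = 0.9774
x = L1*cos(theta1) + L2*cos(theta1+theta2)
x = 3.2542 + -4.7384
x = -1.4842


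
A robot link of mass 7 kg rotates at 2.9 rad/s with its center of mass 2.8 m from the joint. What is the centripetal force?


F = m * omega^2 * r
= 7 * 2.9^2 * 2.8
= 7 * 8.41 * 2.8
= 164.836 N


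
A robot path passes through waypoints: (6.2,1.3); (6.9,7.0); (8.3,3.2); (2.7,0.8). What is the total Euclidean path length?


Segment lengths:
  seg1 = sqrt((0.7)^2 + (5.7)^2) = 5.7428
  seg2 = sqrt((1.4)^2 + (-3.8)^2) = 4.0497
  seg3 = sqrt((-5.6)^2 + (-2.4)^2) = 6.0926
Total = 15.8851


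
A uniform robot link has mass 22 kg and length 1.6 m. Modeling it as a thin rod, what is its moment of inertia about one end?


I = (1/3) * m * L^2
= (1/3) * 22 * 1.6^2
= 0.333333 * 22 * 2.56
= 18.7733 kg*m^2


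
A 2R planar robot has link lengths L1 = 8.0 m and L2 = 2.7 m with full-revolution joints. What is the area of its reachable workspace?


r_max = L1 + L2 = 10.7 m
r_min = |L1 - L2| = 5.3 m
Area = pi*(r_max^2 - r_min^2)
= pi*(114.49 - 28.09)
= pi * 86.4
= 271.4336 m^2


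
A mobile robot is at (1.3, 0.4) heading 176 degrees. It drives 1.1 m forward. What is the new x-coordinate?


x_new = x0 + d*cos(theta)
= 1.3 + 1.1*cos(176)
= 1.3 + -1.0973
= 0.2027


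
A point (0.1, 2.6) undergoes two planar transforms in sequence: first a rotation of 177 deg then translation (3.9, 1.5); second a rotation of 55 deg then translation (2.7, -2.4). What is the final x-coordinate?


After transform 1:
x1 = cos(177)*0.1 - sin(177)*2.6 + 3.9 = 3.6641
y1 = sin(177)*0.1 + cos(177)*2.6 + 1.5 = -1.0912
After transform 2:
x2 = cos(55)*3.6641 - sin(55)*-1.0912 + 2.7
= 5.6955


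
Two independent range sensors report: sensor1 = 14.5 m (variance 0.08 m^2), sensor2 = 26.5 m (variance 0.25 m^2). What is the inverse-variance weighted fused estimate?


w1 = (1/var1) / (1/var1 + 1/var2)
   = 12.5 / (12.5 + 4.0) = 0.7576
w2 = 1 - w1 = 0.2424
fused = w1*s1 + w2*s2 = 10.9848 + 6.4242
= 17.4091 m


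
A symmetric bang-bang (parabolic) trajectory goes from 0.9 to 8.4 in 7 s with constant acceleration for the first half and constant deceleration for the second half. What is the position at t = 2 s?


Symmetric rest-to-rest: each phase covers (pf-p0)/2 in time T/2. 0.5*a*(T/2)^2 = (pf-p0)/2 => a = 4*(pf-p0)/T^2
a = 4*(8.4-0.9)/7^2 = 0.6122
t = 2 is in the acceleration phase (t <= T/2).
p = p0 + 0.5*a*t^2 = 0.9 + 0.5*0.6122*2^2
= 2.1245


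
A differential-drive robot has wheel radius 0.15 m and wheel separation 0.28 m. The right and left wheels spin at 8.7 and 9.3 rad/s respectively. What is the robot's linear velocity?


vR = r*wR = 0.15*8.7 = 1.305 m/s
vL = r*wL = 0.15*9.3 = 1.395 m/s
v = (vR+vL)/2 = 1.35 m/s
omega = (vR-vL)/L = -0.3214 rad/s
linear velocity = 1.35 m/s


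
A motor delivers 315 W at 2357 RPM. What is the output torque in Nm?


omega = 2357 * 2*pi/60 = 246.8245 rad/s
tau = P / omega = 315 / 246.8245
= 1.2762 Nm


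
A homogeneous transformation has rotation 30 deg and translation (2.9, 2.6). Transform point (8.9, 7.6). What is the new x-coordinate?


x' = cos(theta)*px - sin(theta)*py + tx
= 0.866*8.9 - 0.5*7.6 + 2.9
= 6.8076


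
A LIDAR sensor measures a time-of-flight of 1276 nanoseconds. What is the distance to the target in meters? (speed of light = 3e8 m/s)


tof = 1276 ns = 1.276e-06 s
dist = c * tof / 2
= 3e8 * 1.276e-06 / 2
= 191.4 m


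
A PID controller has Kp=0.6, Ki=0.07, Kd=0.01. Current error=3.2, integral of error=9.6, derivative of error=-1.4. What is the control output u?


u = Kp*e + Ki*int(e) + Kd*de/dt
= 0.6*3.2 + 0.07*9.6 + 0.01*(-1.4)
= 1.92 + 0.672 + -0.014
= 2.578


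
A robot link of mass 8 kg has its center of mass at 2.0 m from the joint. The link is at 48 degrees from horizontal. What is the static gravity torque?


tau = m*g*L*cos(angle)
= 8 * 9.81 * 2.0 * cos(48 deg)
= 8 * 9.81 * 2.0 * 0.6691
= 105.0267 Nm


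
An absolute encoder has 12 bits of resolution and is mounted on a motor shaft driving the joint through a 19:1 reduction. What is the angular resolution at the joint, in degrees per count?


counts = 2^12 = 4096
effective counts at joint = 4096 * 19 = 77824
resolution = 360 / 77824
= 0.0046 deg/count


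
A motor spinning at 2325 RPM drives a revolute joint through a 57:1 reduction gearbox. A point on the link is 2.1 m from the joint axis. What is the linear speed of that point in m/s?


omega_motor = 2325 * 2*pi/60 = 243.4734 rad/s
omega_joint = omega_motor / 57 = 4.2715 rad/s
v = omega_joint * r = 4.2715 * 2.1
= 8.9701 m/s


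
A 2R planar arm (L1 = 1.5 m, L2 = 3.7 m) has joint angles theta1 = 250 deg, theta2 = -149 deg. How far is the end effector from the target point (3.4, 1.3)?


End effector via forward kinematics:
x = L1*cos(t1) + L2*cos(t1+t2) = -1.219
y = L1*sin(t1) + L2*sin(t1+t2) = 2.2225
Distance to target:
d = sqrt((3.4 - -1.219)^2 + (1.3 - 2.2225)^2)
= sqrt(21.3354 + 0.851)
= 4.7102 m


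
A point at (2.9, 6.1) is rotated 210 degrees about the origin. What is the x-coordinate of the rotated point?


x' = x*cos(theta) - y*sin(theta)
cos(210 deg) = -0.866, sin(210 deg) = -0.5
x' = 2.9 * -0.866 - 6.1 * -0.5
= -2.5115 - -3.05
= 0.5385


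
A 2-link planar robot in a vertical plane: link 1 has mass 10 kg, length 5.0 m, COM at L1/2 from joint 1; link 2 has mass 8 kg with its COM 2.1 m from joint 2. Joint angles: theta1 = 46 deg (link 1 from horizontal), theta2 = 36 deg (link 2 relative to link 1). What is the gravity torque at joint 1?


Horizontal distance from joint 1 to link-1 COM:
  x_c1 = (L1/2)*cos(t1) = 2.5 * 0.6947 = 1.7366 m
Horizontal distance from joint 1 to link-2 COM:
  x_c2 = L1*cos(t1) + Lc2*cos(t1+t2)
       = 5.0*0.6947 + 2.1*0.1392 = 3.7656 m
tau1 = m1*g*x_c1 + m2*g*x_c2
     = 10*9.81*1.7366 + 8*9.81*3.7656
     = 170.365 + 295.5208
     = 465.8858 Nm


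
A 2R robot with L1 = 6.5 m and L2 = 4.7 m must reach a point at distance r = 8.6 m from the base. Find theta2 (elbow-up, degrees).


cos(theta2) = (r^2 - L1^2 - L2^2) / (2*L1*L2)
cos(theta2) = (73.96 - 42.25 - 22.09) / 61.1
cos(theta2) = 0.157447
theta2 = 80.9413 degrees


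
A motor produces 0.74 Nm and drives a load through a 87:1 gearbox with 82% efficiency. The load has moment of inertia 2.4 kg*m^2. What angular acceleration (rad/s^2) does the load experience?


tau_out = tau_motor * N * eta
= 0.74 * 87 * 0.82 = 52.7916 Nm
alpha = tau_out / I = 52.7916 / 2.4
= 21.9965 rad/s^2


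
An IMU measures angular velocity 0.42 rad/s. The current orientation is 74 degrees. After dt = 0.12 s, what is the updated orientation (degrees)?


delta_theta = w * dt = 0.42 * 0.12 = 0.0504 rad
= 2.8877 deg
theta_new = 74 + 2.8877 = 76.8877 deg


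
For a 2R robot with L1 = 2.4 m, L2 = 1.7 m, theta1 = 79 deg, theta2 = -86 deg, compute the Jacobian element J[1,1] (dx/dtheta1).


J[1,1] = -L1*sin(t1) - L2*sin(t1+t2)
= -2.4*sin(79) - 1.7*sin(-7)
= -2.1487


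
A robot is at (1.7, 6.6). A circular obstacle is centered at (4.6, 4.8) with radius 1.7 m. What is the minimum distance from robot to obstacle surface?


center_dist = sqrt((1.7-4.6)^2 + (6.6-4.8)^2)
= sqrt(8.41 + 3.24)
= 3.4132
min_dist = center_dist - radius = 3.4132 - 1.7 = 1.7132 m
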